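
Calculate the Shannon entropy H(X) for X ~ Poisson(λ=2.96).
1.9241 nats

We have X ~ Poisson(λ=2.96).

The Shannon entropy measures the uncertainty or information content of the distribution.

For a Poisson distribution with λ=2.96:
H(X) = 1.9241 nats

(In bits, this would be 2.7759 bits.)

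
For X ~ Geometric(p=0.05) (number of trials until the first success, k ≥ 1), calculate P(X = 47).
0.004723

We have X ~ Geometric(p=0.05) (number of trials until the first success, k ≥ 1).

For a Geometric distribution, the PMF gives us the probability of each outcome.

Using the PMF formula:
P(X = 47) = 0.004723

Rounded to 4 decimal places: 0.0047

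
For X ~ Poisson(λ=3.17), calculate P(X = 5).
0.112047

We have X ~ Poisson(λ=3.17).

For a Poisson distribution, the PMF gives us the probability of each outcome.

Using the PMF formula:
P(X = 5) = 0.112047

Rounded to 4 decimal places: 0.1120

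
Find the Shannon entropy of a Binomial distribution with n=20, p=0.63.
2.1870 nats

We have X ~ Binomial(n=20, p=0.63).

The Shannon entropy measures the uncertainty or information content of the distribution.

For a Binomial distribution with n=20, p=0.63:
H(X) = 2.1870 nats

(In bits, this would be 3.1552 bits.)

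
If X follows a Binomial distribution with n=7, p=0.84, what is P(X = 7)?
0.295090

We have X ~ Binomial(n=7, p=0.84).

For a Binomial distribution, the PMF gives us the probability of each outcome.

Using the PMF formula:
P(X = 7) = 0.295090

Rounded to 4 decimal places: 0.2951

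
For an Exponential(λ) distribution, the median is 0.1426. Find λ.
λ = 4.8608

For X ~ Exponential(λ), the CDF is F(x) = 1 - e^(-λx).
The median m satisfies F(m) = 0.5:
1 - e^(-λm) = 0.5
e^(-λm) = 0.5
λm = ln(2)
m = ln(2) / λ

Given m = 0.1426:
λ = ln(2) / 0.1426 = 0.693147 / 0.1426 = 4.8608

Verification: ln(2) / 4.8608 = 0.1426 ✓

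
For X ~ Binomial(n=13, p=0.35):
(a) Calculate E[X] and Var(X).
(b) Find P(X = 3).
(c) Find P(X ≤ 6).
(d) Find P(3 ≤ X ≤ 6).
(a) E[X] = 4.5500, Var(X) = 2.9575
(b) P(X = 3) = 0.165084
(c) P(X ≤ 6) = 0.870532
(d) P(3 ≤ X ≤ 6) = 0.757340

We have X ~ Binomial(n=13, p=0.35).

(a) Moments:
E[X] = 4.5500
Var(X) = 2.9575
σ = √Var(X) = 1.7197

(b) Point probability using PMF:
P(X = 3) = 0.165084

(c) Cumulative probability using CDF:
P(X ≤ 6) = F(6) = 0.870532

(d) Range probability:
P(3 ≤ X ≤ 6) = P(X ≤ 6) - P(X ≤ 2)
                   = F(6) - F(2)
                   = 0.870532 - 0.113191
                   = 0.757340

This means approximately 75.7% of outcomes fall in the interval [3, 6].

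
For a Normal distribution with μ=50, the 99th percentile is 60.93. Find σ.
σ = 4.6984

For X ~ Normal(μ, σ), the p-th percentile satisfies x = μ + z_p × σ,
where z_p = Φ⁻¹(p) is the standard normal quantile.

Step 1: z_{0.99} = Φ⁻¹(0.99) = 2.3263

Step 2: Solve for σ:
60.93 = 50 + 2.3263 × σ
σ = (60.93 - 50) / 2.3263
σ = 10.93 / 2.3263
σ = 4.6984

Verification: μ + z × σ = 50 + 2.3263 × 4.6984 = 60.93 ✓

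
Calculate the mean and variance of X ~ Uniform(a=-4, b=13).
E[X] = 4.5000, Var(X) = 24.0833

We have X ~ Uniform(a=-4, b=13).

For a Uniform distribution with a=-4, b=13:

Expected value:
E[X] = 4.5000

Variance:
Var(X) = 24.0833

Standard deviation:
σ = √Var(X) = 4.9075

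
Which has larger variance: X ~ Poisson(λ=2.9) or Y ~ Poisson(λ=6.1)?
Y has larger variance (6.1000 > 2.9000)

Compute the variance for each distribution:

X ~ Poisson(λ=2.9):
Var(X) = 2.9000

Y ~ Poisson(λ=6.1):
Var(Y) = 6.1000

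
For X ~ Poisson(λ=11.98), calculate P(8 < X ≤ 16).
0.743449

We have X ~ Poisson(λ=11.98).

To find P(8 < X ≤ 16), we use:
P(8 < X ≤ 16) = P(X ≤ 16) - P(X ≤ 8)
                 = F(16) - F(8)
                 = 0.899791 - 0.156343
                 = 0.743449

So there's approximately a 74.3% chance that X falls in this range.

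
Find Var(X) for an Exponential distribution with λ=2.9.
0.1189

We have X ~ Exponential(λ=2.9).

For an Exponential distribution with λ=2.9:
Var(X) = 0.1189

The variance measures the spread of the distribution around the mean.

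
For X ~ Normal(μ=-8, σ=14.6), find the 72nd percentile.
0.5095

We have X ~ Normal(μ=-8, σ=14.6).

We want to find x such that P(X ≤ x) = 0.72.

This is the 72nd percentile, which means 72% of values fall below this point.

Using the inverse CDF (quantile function):
x = F⁻¹(0.72) = 0.5095

Verification: P(X ≤ 0.5095) = 0.72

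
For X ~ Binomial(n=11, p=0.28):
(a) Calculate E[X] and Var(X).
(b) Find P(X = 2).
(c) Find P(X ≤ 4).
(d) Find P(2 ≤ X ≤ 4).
(a) E[X] = 3.0800, Var(X) = 2.2176
(b) P(X = 2) = 0.224218
(c) P(X ≤ 4) = 0.831532
(d) P(2 ≤ X ≤ 4) = 0.689264

We have X ~ Binomial(n=11, p=0.28).

(a) Moments:
E[X] = 3.0800
Var(X) = 2.2176
σ = √Var(X) = 1.4892

(b) Point probability using PMF:
P(X = 2) = 0.224218

(c) Cumulative probability using CDF:
P(X ≤ 4) = F(4) = 0.831532

(d) Range probability:
P(2 ≤ X ≤ 4) = P(X ≤ 4) - P(X ≤ 1)
                   = F(4) - F(1)
                   = 0.831532 - 0.142268
                   = 0.689264

This means approximately 68.9% of outcomes fall in the interval [2, 4].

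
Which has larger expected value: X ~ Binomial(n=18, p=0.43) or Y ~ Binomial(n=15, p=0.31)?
X has larger mean (7.7400 > 4.6500)

Compute the expected value for each distribution:

X ~ Binomial(n=18, p=0.43):
E[X] = 7.7400

Y ~ Binomial(n=15, p=0.31):
E[Y] = 4.6500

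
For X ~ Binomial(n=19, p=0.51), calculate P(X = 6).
0.044818

We have X ~ Binomial(n=19, p=0.51).

For a Binomial distribution, the PMF gives us the probability of each outcome.

Using the PMF formula:
P(X = 6) = 0.044818

Rounded to 4 decimal places: 0.0448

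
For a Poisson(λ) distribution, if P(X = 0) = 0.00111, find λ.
λ = 6.8034

For a Poisson(λ) distribution, the PMF at 0 is:
P(X = 0) = λ^0 e^(-λ) / 0! = e^(-λ)

Given P(X = 0) = 0.00111:
e^(-λ) = 0.00111
-λ = ln(0.00111)
λ = -ln(0.00111) = 6.8034

Verification: e^(-6.8034) = 0.00111 ✓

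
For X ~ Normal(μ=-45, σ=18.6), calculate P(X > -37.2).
0.337478

We have X ~ Normal(μ=-45, σ=18.6).

P(X > -37.2) = 1 - P(X ≤ -37.2)
                = 1 - F(-37.2)
                = 1 - 0.662522
                = 0.337478

So there's approximately a 33.7% chance that X exceeds -37.2.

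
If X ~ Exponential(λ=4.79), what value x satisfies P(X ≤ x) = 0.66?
0.2252

We have X ~ Exponential(λ=4.79).

We want to find x such that P(X ≤ x) = 0.66.

This is the 66th percentile, which means 66% of values fall below this point.

Using the inverse CDF (quantile function):
x = F⁻¹(0.66) = 0.2252

Verification: P(X ≤ 0.2252) = 0.66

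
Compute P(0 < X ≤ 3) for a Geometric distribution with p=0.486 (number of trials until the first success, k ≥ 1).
0.864203

We have X ~ Geometric(p=0.486) (number of trials until the first success, k ≥ 1).

To find P(0 < X ≤ 3), we use:
P(0 < X ≤ 3) = P(X ≤ 3) - P(X ≤ 0)
                 = F(3) - F(0)
                 = 0.864203 - 0.000000
                 = 0.864203

So there's approximately a 86.4% chance that X falls in this range.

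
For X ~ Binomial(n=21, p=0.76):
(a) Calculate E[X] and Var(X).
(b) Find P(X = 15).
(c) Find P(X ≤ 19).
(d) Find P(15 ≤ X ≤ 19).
(a) E[X] = 15.9600, Var(X) = 3.8304
(b) P(X = 15) = 0.169038
(c) P(X ≤ 19) = 0.976028
(d) P(15 ≤ X ≤ 19) = 0.754069

We have X ~ Binomial(n=21, p=0.76).

(a) Moments:
E[X] = 15.9600
Var(X) = 3.8304
σ = √Var(X) = 1.9571

(b) Point probability using PMF:
P(X = 15) = 0.169038

(c) Cumulative probability using CDF:
P(X ≤ 19) = F(19) = 0.976028

(d) Range probability:
P(15 ≤ X ≤ 19) = P(X ≤ 19) - P(X ≤ 14)
                   = F(19) - F(14)
                   = 0.976028 - 0.221960
                   = 0.754069

This means approximately 75.4% of outcomes fall in the interval [15, 19].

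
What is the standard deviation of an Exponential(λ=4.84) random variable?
0.2066

We have X ~ Exponential(λ=4.84).

For an Exponential distribution with λ=4.84:
σ = √Var(X) = 0.2066

The standard deviation is the square root of the variance.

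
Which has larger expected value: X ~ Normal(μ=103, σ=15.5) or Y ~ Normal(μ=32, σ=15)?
X has larger mean (103.0000 > 32.0000)

Compute the expected value for each distribution:

X ~ Normal(μ=103, σ=15.5):
E[X] = 103.0000

Y ~ Normal(μ=32, σ=15):
E[Y] = 32.0000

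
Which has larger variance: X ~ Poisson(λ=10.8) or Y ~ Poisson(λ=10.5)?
X has larger variance (10.8000 > 10.5000)

Compute the variance for each distribution:

X ~ Poisson(λ=10.8):
Var(X) = 10.8000

Y ~ Poisson(λ=10.5):
Var(Y) = 10.5000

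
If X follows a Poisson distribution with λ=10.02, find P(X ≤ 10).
0.580538

We have X ~ Poisson(λ=10.02).

The CDF gives us P(X ≤ k).

Using the CDF:
P(X ≤ 10) = 0.580538

This means there's approximately a 58.1% chance that X is at most 10.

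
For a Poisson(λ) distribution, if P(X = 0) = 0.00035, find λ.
λ = 7.9576

For a Poisson(λ) distribution, the PMF at 0 is:
P(X = 0) = λ^0 e^(-λ) / 0! = e^(-λ)

Given P(X = 0) = 0.00035:
e^(-λ) = 0.00035
-λ = ln(0.00035)
λ = -ln(0.00035) = 7.9576

Verification: e^(-7.9576) = 0.00035 ✓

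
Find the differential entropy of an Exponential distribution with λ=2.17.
0.2253 nats

We have X ~ Exponential(λ=2.17).

The differential entropy measures the uncertainty or information content of the distribution.

For an Exponential distribution with λ=2.17:
h(X) = 0.2253 nats

(In bits, this would be 0.3250 bits.)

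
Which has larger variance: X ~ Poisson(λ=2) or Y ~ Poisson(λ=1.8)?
X has larger variance (2.0000 > 1.8000)

Compute the variance for each distribution:

X ~ Poisson(λ=2):
Var(X) = 2.0000

Y ~ Poisson(λ=1.8):
Var(Y) = 1.8000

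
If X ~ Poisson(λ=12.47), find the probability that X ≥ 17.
0.128802

We have X ~ Poisson(λ=12.47).

For discrete distributions, P(X ≥ 17) = 1 - P(X ≤ 16).

P(X ≤ 16) = 0.871198
P(X ≥ 17) = 1 - 0.871198 = 0.128802

So there's approximately a 12.9% chance that X is at least 17.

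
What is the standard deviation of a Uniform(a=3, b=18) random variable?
4.3301

We have X ~ Uniform(a=3, b=18).

For a Uniform distribution with a=3, b=18:
σ = √Var(X) = 4.3301

The standard deviation is the square root of the variance.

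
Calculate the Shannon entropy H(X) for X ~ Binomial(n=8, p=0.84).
1.3945 nats

We have X ~ Binomial(n=8, p=0.84).

The Shannon entropy measures the uncertainty or information content of the distribution.

For a Binomial distribution with n=8, p=0.84:
H(X) = 1.3945 nats

(In bits, this would be 2.0118 bits.)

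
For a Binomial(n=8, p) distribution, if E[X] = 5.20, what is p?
p = 0.65

For a Binomial(n, p) distribution:
E[X] = n × p

Given n = 8 and E[X] = 5.20:
5.20 = 8 × p
p = 5.20 / 8 = 0.65

Verification: Binomial(8, 0.65) has E[X] = 5.20 ✓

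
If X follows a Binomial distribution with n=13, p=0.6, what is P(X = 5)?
0.065587

We have X ~ Binomial(n=13, p=0.6).

For a Binomial distribution, the PMF gives us the probability of each outcome.

Using the PMF formula:
P(X = 5) = 0.065587

Rounded to 4 decimal places: 0.0656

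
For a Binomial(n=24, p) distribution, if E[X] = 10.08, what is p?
p = 0.42

For a Binomial(n, p) distribution:
E[X] = n × p

Given n = 24 and E[X] = 10.08:
10.08 = 24 × p
p = 10.08 / 24 = 0.42

Verification: Binomial(24, 0.42) has E[X] = 10.08 ✓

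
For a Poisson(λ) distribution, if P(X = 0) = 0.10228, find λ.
λ = 2.2800

For a Poisson(λ) distribution, the PMF at 0 is:
P(X = 0) = λ^0 e^(-λ) / 0! = e^(-λ)

Given P(X = 0) = 0.10228:
e^(-λ) = 0.10228
-λ = ln(0.10228)
λ = -ln(0.10228) = 2.2800

Verification: e^(-2.2800) = 0.10228 ✓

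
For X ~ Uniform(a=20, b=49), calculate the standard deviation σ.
8.3716

We have X ~ Uniform(a=20, b=49).

For a Uniform distribution with a=20, b=49:
σ = √Var(X) = 8.3716

The standard deviation is the square root of the variance.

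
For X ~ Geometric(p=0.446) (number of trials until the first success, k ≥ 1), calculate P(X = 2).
0.247084

We have X ~ Geometric(p=0.446) (number of trials until the first success, k ≥ 1).

For a Geometric distribution, the PMF gives us the probability of each outcome.

Using the PMF formula:
P(X = 2) = 0.247084

Rounded to 4 decimal places: 0.2471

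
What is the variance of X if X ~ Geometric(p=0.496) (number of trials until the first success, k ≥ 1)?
2.0486

We have X ~ Geometric(p=0.496) (number of trials until the first success, k ≥ 1).

For a Geometric distribution with p=0.496 (number of trials until the first success, k ≥ 1):
Var(X) = 2.0486

The variance measures the spread of the distribution around the mean.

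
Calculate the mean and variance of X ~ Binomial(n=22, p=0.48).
E[X] = 10.5600, Var(X) = 5.4912

We have X ~ Binomial(n=22, p=0.48).

For a Binomial distribution with n=22, p=0.48:

Expected value:
E[X] = 10.5600

Variance:
Var(X) = 5.4912

Standard deviation:
σ = √Var(X) = 2.3433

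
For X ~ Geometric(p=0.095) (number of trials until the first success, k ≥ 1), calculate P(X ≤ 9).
0.592772

We have X ~ Geometric(p=0.095) (number of trials until the first success, k ≥ 1).

The CDF gives us P(X ≤ k).

Using the CDF:
P(X ≤ 9) = 0.592772

This means there's approximately a 59.3% chance that X is at most 9.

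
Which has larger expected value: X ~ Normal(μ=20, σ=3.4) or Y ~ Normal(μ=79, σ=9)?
Y has larger mean (79.0000 > 20.0000)

Compute the expected value for each distribution:

X ~ Normal(μ=20, σ=3.4):
E[X] = 20.0000

Y ~ Normal(μ=79, σ=9):
E[Y] = 79.0000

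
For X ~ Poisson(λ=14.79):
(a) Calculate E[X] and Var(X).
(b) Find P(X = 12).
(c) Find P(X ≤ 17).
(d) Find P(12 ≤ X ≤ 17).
(a) E[X] = 14.7900, Var(X) = 14.7900
(b) P(X = 12) = 0.086311
(c) P(X ≤ 17) = 0.766397
(d) P(12 ≤ X ≤ 17) = 0.567333

We have X ~ Poisson(λ=14.79).

(a) Moments:
E[X] = 14.7900
Var(X) = 14.7900
σ = √Var(X) = 3.8458

(b) Point probability using PMF:
P(X = 12) = 0.086311

(c) Cumulative probability using CDF:
P(X ≤ 17) = F(17) = 0.766397

(d) Range probability:
P(12 ≤ X ≤ 17) = P(X ≤ 17) - P(X ≤ 11)
                   = F(17) - F(11)
                   = 0.766397 - 0.199064
                   = 0.567333

This means approximately 56.7% of outcomes fall in the interval [12, 17].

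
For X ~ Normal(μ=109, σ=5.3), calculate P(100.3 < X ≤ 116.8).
0.879103

We have X ~ Normal(μ=109, σ=5.3).

To find P(100.3 < X ≤ 116.8), we use:
P(100.3 < X ≤ 116.8) = P(X ≤ 116.8) - P(X ≤ 100.3)
                 = F(116.8) - F(100.3)
                 = 0.929449 - 0.050346
                 = 0.879103

So there's approximately a 87.9% chance that X falls in this range.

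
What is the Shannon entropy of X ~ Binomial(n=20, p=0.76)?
2.0583 nats

We have X ~ Binomial(n=20, p=0.76).

The Shannon entropy measures the uncertainty or information content of the distribution.

For a Binomial distribution with n=20, p=0.76:
H(X) = 2.0583 nats

(In bits, this would be 2.9695 bits.)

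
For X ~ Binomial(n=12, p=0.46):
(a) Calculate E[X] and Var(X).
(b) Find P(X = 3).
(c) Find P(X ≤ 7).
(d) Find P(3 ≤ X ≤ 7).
(a) E[X] = 5.5200, Var(X) = 2.9808
(b) P(X = 3) = 0.083606
(c) P(X ≤ 7) = 0.874154
(d) P(3 ≤ X ≤ 7) = 0.837811

We have X ~ Binomial(n=12, p=0.46).

(a) Moments:
E[X] = 5.5200
Var(X) = 2.9808
σ = √Var(X) = 1.7265

(b) Point probability using PMF:
P(X = 3) = 0.083606

(c) Cumulative probability using CDF:
P(X ≤ 7) = F(7) = 0.874154

(d) Range probability:
P(3 ≤ X ≤ 7) = P(X ≤ 7) - P(X ≤ 2)
                   = F(7) - F(2)
                   = 0.874154 - 0.036343
                   = 0.837811

This means approximately 83.8% of outcomes fall in the interval [3, 7].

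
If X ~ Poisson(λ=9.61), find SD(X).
3.1000

We have X ~ Poisson(λ=9.61).

For a Poisson distribution with λ=9.61:
σ = √Var(X) = 3.1000

The standard deviation is the square root of the variance.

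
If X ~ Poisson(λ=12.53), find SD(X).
3.5398

We have X ~ Poisson(λ=12.53).

For a Poisson distribution with λ=12.53:
σ = √Var(X) = 3.5398

The standard deviation is the square root of the variance.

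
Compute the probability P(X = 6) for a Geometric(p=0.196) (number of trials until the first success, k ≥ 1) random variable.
0.065847

We have X ~ Geometric(p=0.196) (number of trials until the first success, k ≥ 1).

For a Geometric distribution, the PMF gives us the probability of each outcome.

Using the PMF formula:
P(X = 6) = 0.065847

Rounded to 4 decimal places: 0.0658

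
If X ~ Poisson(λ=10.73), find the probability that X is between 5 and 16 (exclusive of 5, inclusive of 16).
0.909344

We have X ~ Poisson(λ=10.73).

To find P(5 < X ≤ 16), we use:
P(5 < X ≤ 16) = P(X ≤ 16) - P(X ≤ 5)
                 = F(16) - F(5)
                 = 0.953381 - 0.044037
                 = 0.909344

So there's approximately a 90.9% chance that X falls in this range.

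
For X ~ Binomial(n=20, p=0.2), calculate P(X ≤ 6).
0.913307

We have X ~ Binomial(n=20, p=0.2).

The CDF gives us P(X ≤ k).

Using the CDF:
P(X ≤ 6) = 0.913307

This means there's approximately a 91.3% chance that X is at most 6.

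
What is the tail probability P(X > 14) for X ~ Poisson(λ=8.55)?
0.028644

We have X ~ Poisson(λ=8.55).

P(X > 14) = 1 - P(X ≤ 14)
                = 1 - F(14)
                = 1 - 0.971356
                = 0.028644

So there's approximately a 2.9% chance that X exceeds 14.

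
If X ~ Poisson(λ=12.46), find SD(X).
3.5299

We have X ~ Poisson(λ=12.46).

For a Poisson distribution with λ=12.46:
σ = √Var(X) = 3.5299

The standard deviation is the square root of the variance.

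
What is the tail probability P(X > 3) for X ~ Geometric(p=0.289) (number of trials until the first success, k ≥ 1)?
0.359425

We have X ~ Geometric(p=0.289) (number of trials until the first success, k ≥ 1).

P(X > 3) = 1 - P(X ≤ 3)
                = 1 - F(3)
                = 1 - 0.640575
                = 0.359425

So there's approximately a 35.9% chance that X exceeds 3.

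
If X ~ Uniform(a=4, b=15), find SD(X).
3.1754

We have X ~ Uniform(a=4, b=15).

For a Uniform distribution with a=4, b=15:
σ = √Var(X) = 3.1754

The standard deviation is the square root of the variance.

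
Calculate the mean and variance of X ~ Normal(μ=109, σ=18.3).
E[X] = 109.0000, Var(X) = 334.8900

We have X ~ Normal(μ=109, σ=18.3).

For a Normal distribution with μ=109, σ=18.3:

Expected value:
E[X] = 109.0000

Variance:
Var(X) = 334.8900

Standard deviation:
σ = √Var(X) = 18.3000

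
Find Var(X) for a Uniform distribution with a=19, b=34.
18.7500

We have X ~ Uniform(a=19, b=34).

For a Uniform distribution with a=19, b=34:
Var(X) = 18.7500

The variance measures the spread of the distribution around the mean.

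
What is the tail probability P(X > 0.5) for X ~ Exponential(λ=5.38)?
0.067881

We have X ~ Exponential(λ=5.38).

P(X > 0.5) = 1 - P(X ≤ 0.5)
                = 1 - F(0.5)
                = 1 - 0.932119
                = 0.067881

So there's approximately a 6.8% chance that X exceeds 0.5.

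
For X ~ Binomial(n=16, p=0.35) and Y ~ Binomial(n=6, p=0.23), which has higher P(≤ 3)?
Y has higher probability (P(Y ≤ 3) = 0.9720 > P(X ≤ 3) = 0.1339)

Compute P(≤ 3) for each distribution:

X ~ Binomial(n=16, p=0.35):
P(X ≤ 3) = 0.1339

Y ~ Binomial(n=6, p=0.23):
P(Y ≤ 3) = 0.9720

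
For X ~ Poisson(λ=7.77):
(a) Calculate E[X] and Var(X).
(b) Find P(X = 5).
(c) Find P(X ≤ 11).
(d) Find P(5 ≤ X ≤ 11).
(a) E[X] = 7.7700, Var(X) = 7.7700
(b) P(X = 5) = 0.099645
(c) P(X ≤ 11) = 0.903960
(d) P(5 ≤ X ≤ 11) = 0.790381

We have X ~ Poisson(λ=7.77).

(a) Moments:
E[X] = 7.7700
Var(X) = 7.7700
σ = √Var(X) = 2.7875

(b) Point probability using PMF:
P(X = 5) = 0.099645

(c) Cumulative probability using CDF:
P(X ≤ 11) = F(11) = 0.903960

(d) Range probability:
P(5 ≤ X ≤ 11) = P(X ≤ 11) - P(X ≤ 4)
                   = F(11) - F(4)
                   = 0.903960 - 0.113579
                   = 0.790381

This means approximately 79.0% of outcomes fall in the interval [5, 11].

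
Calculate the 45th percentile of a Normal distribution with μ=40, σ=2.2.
39.7235

We have X ~ Normal(μ=40, σ=2.2).

We want to find x such that P(X ≤ x) = 0.45.

This is the 45th percentile, which means 45% of values fall below this point.

Using the inverse CDF (quantile function):
x = F⁻¹(0.45) = 39.7235

Verification: P(X ≤ 39.7235) = 0.45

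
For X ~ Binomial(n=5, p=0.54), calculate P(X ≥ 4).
0.241487

We have X ~ Binomial(n=5, p=0.54).

For discrete distributions, P(X ≥ 4) = 1 - P(X ≤ 3).

P(X ≤ 3) = 0.758513
P(X ≥ 4) = 1 - 0.758513 = 0.241487

So there's approximately a 24.1% chance that X is at least 4.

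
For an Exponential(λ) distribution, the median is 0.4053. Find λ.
λ = 1.7102

For X ~ Exponential(λ), the CDF is F(x) = 1 - e^(-λx).
The median m satisfies F(m) = 0.5:
1 - e^(-λm) = 0.5
e^(-λm) = 0.5
λm = ln(2)
m = ln(2) / λ

Given m = 0.4053:
λ = ln(2) / 0.4053 = 0.693147 / 0.4053 = 1.7102

Verification: ln(2) / 1.7102 = 0.4053 ✓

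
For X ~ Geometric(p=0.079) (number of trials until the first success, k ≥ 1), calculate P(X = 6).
0.052351

We have X ~ Geometric(p=0.079) (number of trials until the first success, k ≥ 1).

For a Geometric distribution, the PMF gives us the probability of each outcome.

Using the PMF formula:
P(X = 6) = 0.052351

Rounded to 4 decimal places: 0.0524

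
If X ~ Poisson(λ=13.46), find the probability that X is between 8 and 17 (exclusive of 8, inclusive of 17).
0.782890

We have X ~ Poisson(λ=13.46).

To find P(8 < X ≤ 17), we use:
P(8 < X ≤ 17) = P(X ≤ 17) - P(X ≤ 8)
                 = F(17) - F(8)
                 = 0.863399 - 0.080508
                 = 0.782890

So there's approximately a 78.3% chance that X falls in this range.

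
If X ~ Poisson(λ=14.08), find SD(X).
3.7523

We have X ~ Poisson(λ=14.08).

For a Poisson distribution with λ=14.08:
σ = √Var(X) = 3.7523

The standard deviation is the square root of the variance.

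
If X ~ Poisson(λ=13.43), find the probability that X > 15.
0.275617

We have X ~ Poisson(λ=13.43).

P(X > 15) = 1 - P(X ≤ 15)
                = 1 - F(15)
                = 1 - 0.724383
                = 0.275617

So there's approximately a 27.6% chance that X exceeds 15.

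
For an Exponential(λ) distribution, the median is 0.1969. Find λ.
λ = 3.5203

For X ~ Exponential(λ), the CDF is F(x) = 1 - e^(-λx).
The median m satisfies F(m) = 0.5:
1 - e^(-λm) = 0.5
e^(-λm) = 0.5
λm = ln(2)
m = ln(2) / λ

Given m = 0.1969:
λ = ln(2) / 0.1969 = 0.693147 / 0.1969 = 3.5203

Verification: ln(2) / 3.5203 = 0.1969 ✓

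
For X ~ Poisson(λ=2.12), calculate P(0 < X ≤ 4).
0.815840

We have X ~ Poisson(λ=2.12).

To find P(0 < X ≤ 4), we use:
P(0 < X ≤ 4) = P(X ≤ 4) - P(X ≤ 0)
                 = F(4) - F(0)
                 = 0.935871 - 0.120032
                 = 0.815840

So there's approximately a 81.6% chance that X falls in this range.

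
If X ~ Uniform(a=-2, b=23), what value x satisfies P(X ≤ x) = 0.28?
5.0000

We have X ~ Uniform(a=-2, b=23).

We want to find x such that P(X ≤ x) = 0.28.

This is the 28th percentile, which means 28% of values fall below this point.

Using the inverse CDF (quantile function):
x = F⁻¹(0.28) = 5.0000

Verification: P(X ≤ 5.0000) = 0.28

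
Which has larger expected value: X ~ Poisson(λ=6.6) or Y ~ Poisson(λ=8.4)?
Y has larger mean (8.4000 > 6.6000)

Compute the expected value for each distribution:

X ~ Poisson(λ=6.6):
E[X] = 6.6000

Y ~ Poisson(λ=8.4):
E[Y] = 8.4000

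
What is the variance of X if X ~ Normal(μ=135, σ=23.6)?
556.9600

We have X ~ Normal(μ=135, σ=23.6).

For a Normal distribution with μ=135, σ=23.6:
Var(X) = 556.9600

The variance measures the spread of the distribution around the mean.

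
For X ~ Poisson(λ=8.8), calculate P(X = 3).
0.017120

We have X ~ Poisson(λ=8.8).

For a Poisson distribution, the PMF gives us the probability of each outcome.

Using the PMF formula:
P(X = 3) = 0.017120

Rounded to 4 decimal places: 0.0171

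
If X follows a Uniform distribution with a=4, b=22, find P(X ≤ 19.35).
0.852778

We have X ~ Uniform(a=4, b=22).

The CDF gives us P(X ≤ k).

Using the CDF:
P(X ≤ 19.35) = 0.852778

This means there's approximately a 85.3% chance that X is at most 19.35.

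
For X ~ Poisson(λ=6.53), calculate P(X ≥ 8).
0.331634

We have X ~ Poisson(λ=6.53).

For discrete distributions, P(X ≥ 8) = 1 - P(X ≤ 7).

P(X ≤ 7) = 0.668366
P(X ≥ 8) = 1 - 0.668366 = 0.331634

So there's approximately a 33.2% chance that X is at least 8.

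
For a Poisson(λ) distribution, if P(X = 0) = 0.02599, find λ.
λ = 3.6500

For a Poisson(λ) distribution, the PMF at 0 is:
P(X = 0) = λ^0 e^(-λ) / 0! = e^(-λ)

Given P(X = 0) = 0.02599:
e^(-λ) = 0.02599
-λ = ln(0.02599)
λ = -ln(0.02599) = 3.6500

Verification: e^(-3.6500) = 0.02599 ✓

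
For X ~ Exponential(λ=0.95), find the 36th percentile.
0.4698

We have X ~ Exponential(λ=0.95).

We want to find x such that P(X ≤ x) = 0.36.

This is the 36th percentile, which means 36% of values fall below this point.

Using the inverse CDF (quantile function):
x = F⁻¹(0.36) = 0.4698

Verification: P(X ≤ 0.4698) = 0.36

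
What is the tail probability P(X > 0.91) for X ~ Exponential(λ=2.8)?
0.078238

We have X ~ Exponential(λ=2.8).

P(X > 0.91) = 1 - P(X ≤ 0.91)
                = 1 - F(0.91)
                = 1 - 0.921762
                = 0.078238

So there's approximately a 7.8% chance that X exceeds 0.91.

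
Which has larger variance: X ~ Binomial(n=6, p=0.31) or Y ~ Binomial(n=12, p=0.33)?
Y has larger variance (2.6532 > 1.2834)

Compute the variance for each distribution:

X ~ Binomial(n=6, p=0.31):
Var(X) = 1.2834

Y ~ Binomial(n=12, p=0.33):
Var(Y) = 2.6532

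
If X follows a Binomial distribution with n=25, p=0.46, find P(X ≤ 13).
0.789149

We have X ~ Binomial(n=25, p=0.46).

The CDF gives us P(X ≤ k).

Using the CDF:
P(X ≤ 13) = 0.789149

This means there's approximately a 78.9% chance that X is at most 13.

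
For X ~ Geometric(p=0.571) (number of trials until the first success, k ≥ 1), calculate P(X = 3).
0.105087

We have X ~ Geometric(p=0.571) (number of trials until the first success, k ≥ 1).

For a Geometric distribution, the PMF gives us the probability of each outcome.

Using the PMF formula:
P(X = 3) = 0.105087

Rounded to 4 decimal places: 0.1051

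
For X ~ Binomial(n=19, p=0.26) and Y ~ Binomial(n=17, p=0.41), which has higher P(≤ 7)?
X has higher probability (P(X ≤ 7) = 0.9059 > P(Y ≤ 7) = 0.6080)

Compute P(≤ 7) for each distribution:

X ~ Binomial(n=19, p=0.26):
P(X ≤ 7) = 0.9059

Y ~ Binomial(n=17, p=0.41):
P(Y ≤ 7) = 0.6080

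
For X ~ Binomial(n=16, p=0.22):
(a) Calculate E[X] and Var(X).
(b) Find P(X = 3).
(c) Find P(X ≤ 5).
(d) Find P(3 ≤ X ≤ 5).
(a) E[X] = 3.5200, Var(X) = 2.7456
(b) P(X = 3) = 0.235877
(c) P(X ≤ 5) = 0.881155
(d) P(3 ≤ X ≤ 5) = 0.598463

We have X ~ Binomial(n=16, p=0.22).

(a) Moments:
E[X] = 3.5200
Var(X) = 2.7456
σ = √Var(X) = 1.6570

(b) Point probability using PMF:
P(X = 3) = 0.235877

(c) Cumulative probability using CDF:
P(X ≤ 5) = F(5) = 0.881155

(d) Range probability:
P(3 ≤ X ≤ 5) = P(X ≤ 5) - P(X ≤ 2)
                   = F(5) - F(2)
                   = 0.881155 - 0.282693
                   = 0.598463

This means approximately 59.8% of outcomes fall in the interval [3, 5].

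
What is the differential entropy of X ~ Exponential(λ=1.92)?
0.3477 nats

We have X ~ Exponential(λ=1.92).

The differential entropy measures the uncertainty or information content of the distribution.

For an Exponential distribution with λ=1.92:
h(X) = 0.3477 nats

(In bits, this would be 0.5016 bits.)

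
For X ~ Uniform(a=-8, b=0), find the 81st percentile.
-1.5200

We have X ~ Uniform(a=-8, b=0).

We want to find x such that P(X ≤ x) = 0.81.

This is the 81st percentile, which means 81% of values fall below this point.

Using the inverse CDF (quantile function):
x = F⁻¹(0.81) = -1.5200

Verification: P(X ≤ -1.5200) = 0.81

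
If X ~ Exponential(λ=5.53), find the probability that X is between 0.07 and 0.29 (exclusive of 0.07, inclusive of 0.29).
0.477872

We have X ~ Exponential(λ=5.53).

To find P(0.07 < X ≤ 0.29), we use:
P(0.07 < X ≤ 0.29) = P(X ≤ 0.29) - P(X ≤ 0.07)
                 = F(0.29) - F(0.07)
                 = 0.798849 - 0.320977
                 = 0.477872

So there's approximately a 47.8% chance that X falls in this range.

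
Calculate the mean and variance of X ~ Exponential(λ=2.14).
E[X] = 0.4673, Var(X) = 0.2184

We have X ~ Exponential(λ=2.14).

For an Exponential distribution with λ=2.14:

Expected value:
E[X] = 0.4673

Variance:
Var(X) = 0.2184

Standard deviation:
σ = √Var(X) = 0.4673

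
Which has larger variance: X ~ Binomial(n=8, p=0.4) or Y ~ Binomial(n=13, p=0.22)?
Y has larger variance (2.2308 > 1.9200)

Compute the variance for each distribution:

X ~ Binomial(n=8, p=0.4):
Var(X) = 1.9200

Y ~ Binomial(n=13, p=0.22):
Var(Y) = 2.2308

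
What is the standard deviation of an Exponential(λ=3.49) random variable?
0.2865

We have X ~ Exponential(λ=3.49).

For an Exponential distribution with λ=3.49:
σ = √Var(X) = 0.2865

The standard deviation is the square root of the variance.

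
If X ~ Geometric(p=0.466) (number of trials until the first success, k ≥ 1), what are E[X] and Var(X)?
E[X] = 2.1459, Var(X) = 2.4591

We have X ~ Geometric(p=0.466) (number of trials until the first success, k ≥ 1).

For a Geometric distribution with p=0.466 (number of trials until the first success, k ≥ 1):

Expected value:
E[X] = 2.1459

Variance:
Var(X) = 2.4591

Standard deviation:
σ = √Var(X) = 1.5681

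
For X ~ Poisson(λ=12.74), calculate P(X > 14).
0.298614

We have X ~ Poisson(λ=12.74).

P(X > 14) = 1 - P(X ≤ 14)
                = 1 - F(14)
                = 1 - 0.701386
                = 0.298614

So there's approximately a 29.9% chance that X exceeds 14.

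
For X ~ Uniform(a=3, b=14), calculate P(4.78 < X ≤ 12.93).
0.740909

We have X ~ Uniform(a=3, b=14).

To find P(4.78 < X ≤ 12.93), we use:
P(4.78 < X ≤ 12.93) = P(X ≤ 12.93) - P(X ≤ 4.78)
                 = F(12.93) - F(4.78)
                 = 0.902727 - 0.161818
                 = 0.740909

So there's approximately a 74.1% chance that X falls in this range.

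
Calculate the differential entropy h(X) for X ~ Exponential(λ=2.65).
0.0254 nats

We have X ~ Exponential(λ=2.65).

The differential entropy measures the uncertainty or information content of the distribution.

For an Exponential distribution with λ=2.65:
h(X) = 0.0254 nats

(In bits, this would be 0.0367 bits.)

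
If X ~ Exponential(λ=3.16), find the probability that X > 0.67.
0.120368

We have X ~ Exponential(λ=3.16).

P(X > 0.67) = 1 - P(X ≤ 0.67)
                = 1 - F(0.67)
                = 1 - 0.879632
                = 0.120368

So there's approximately a 12.0% chance that X exceeds 0.67.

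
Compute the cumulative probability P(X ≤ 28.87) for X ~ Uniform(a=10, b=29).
0.993158

We have X ~ Uniform(a=10, b=29).

The CDF gives us P(X ≤ k).

Using the CDF:
P(X ≤ 28.87) = 0.993158

This means there's approximately a 99.3% chance that X is at most 28.87.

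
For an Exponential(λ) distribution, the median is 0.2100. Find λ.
λ = 3.3007

For X ~ Exponential(λ), the CDF is F(x) = 1 - e^(-λx).
The median m satisfies F(m) = 0.5:
1 - e^(-λm) = 0.5
e^(-λm) = 0.5
λm = ln(2)
m = ln(2) / λ

Given m = 0.2100:
λ = ln(2) / 0.2100 = 0.693147 / 0.2100 = 3.3007

Verification: ln(2) / 3.3007 = 0.2100 ✓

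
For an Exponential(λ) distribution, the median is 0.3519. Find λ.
λ = 1.9697

For X ~ Exponential(λ), the CDF is F(x) = 1 - e^(-λx).
The median m satisfies F(m) = 0.5:
1 - e^(-λm) = 0.5
e^(-λm) = 0.5
λm = ln(2)
m = ln(2) / λ

Given m = 0.3519:
λ = ln(2) / 0.3519 = 0.693147 / 0.3519 = 1.9697

Verification: ln(2) / 1.9697 = 0.3519 ✓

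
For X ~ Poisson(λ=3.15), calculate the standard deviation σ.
1.7748

We have X ~ Poisson(λ=3.15).

For a Poisson distribution with λ=3.15:
σ = √Var(X) = 1.7748

The standard deviation is the square root of the variance.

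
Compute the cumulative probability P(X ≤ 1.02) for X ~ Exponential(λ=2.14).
0.887275

We have X ~ Exponential(λ=2.14).

The CDF gives us P(X ≤ k).

Using the CDF:
P(X ≤ 1.02) = 0.887275

This means there's approximately a 88.7% chance that X is at most 1.02.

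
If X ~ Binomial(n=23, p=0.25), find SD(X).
2.0767

We have X ~ Binomial(n=23, p=0.25).

For a Binomial distribution with n=23, p=0.25:
σ = √Var(X) = 2.0767

The standard deviation is the square root of the variance.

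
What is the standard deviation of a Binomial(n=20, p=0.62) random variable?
2.1707

We have X ~ Binomial(n=20, p=0.62).

For a Binomial distribution with n=20, p=0.62:
σ = √Var(X) = 2.1707

The standard deviation is the square root of the variance.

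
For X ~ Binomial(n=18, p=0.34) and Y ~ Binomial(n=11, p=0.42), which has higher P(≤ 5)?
Y has higher probability (P(Y ≤ 5) = 0.7076 > P(X ≤ 5) = 0.3889)

Compute P(≤ 5) for each distribution:

X ~ Binomial(n=18, p=0.34):
P(X ≤ 5) = 0.3889

Y ~ Binomial(n=11, p=0.42):
P(Y ≤ 5) = 0.7076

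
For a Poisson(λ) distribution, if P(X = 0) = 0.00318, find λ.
λ = 5.7509

For a Poisson(λ) distribution, the PMF at 0 is:
P(X = 0) = λ^0 e^(-λ) / 0! = e^(-λ)

Given P(X = 0) = 0.00318:
e^(-λ) = 0.00318
-λ = ln(0.00318)
λ = -ln(0.00318) = 5.7509

Verification: e^(-5.7509) = 0.00318 ✓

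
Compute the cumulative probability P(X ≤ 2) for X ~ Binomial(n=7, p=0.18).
0.884585

We have X ~ Binomial(n=7, p=0.18).

The CDF gives us P(X ≤ k).

Using the CDF:
P(X ≤ 2) = 0.884585

This means there's approximately a 88.5% chance that X is at most 2.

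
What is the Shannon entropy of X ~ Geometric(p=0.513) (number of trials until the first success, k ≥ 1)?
1.3505 nats

We have X ~ Geometric(p=0.513) (number of trials until the first success, k ≥ 1).

The Shannon entropy measures the uncertainty or information content of the distribution.

For a Geometric distribution with p=0.513 (number of trials until the first success, k ≥ 1):
H(X) = 1.3505 nats

(In bits, this would be 1.9484 bits.)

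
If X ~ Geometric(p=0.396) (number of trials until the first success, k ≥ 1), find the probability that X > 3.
0.220349

We have X ~ Geometric(p=0.396) (number of trials until the first success, k ≥ 1).

P(X > 3) = 1 - P(X ≤ 3)
                = 1 - F(3)
                = 1 - 0.779651
                = 0.220349

So there's approximately a 22.0% chance that X exceeds 3.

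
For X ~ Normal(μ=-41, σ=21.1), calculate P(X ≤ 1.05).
0.976863

We have X ~ Normal(μ=-41, σ=21.1).

The CDF gives us P(X ≤ k).

Using the CDF:
P(X ≤ 1.05) = 0.976863

This means there's approximately a 97.7% chance that X is at most 1.05.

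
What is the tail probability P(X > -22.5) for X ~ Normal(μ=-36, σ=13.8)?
0.163973

We have X ~ Normal(μ=-36, σ=13.8).

P(X > -22.5) = 1 - P(X ≤ -22.5)
                = 1 - F(-22.5)
                = 1 - 0.836027
                = 0.163973

So there's approximately a 16.4% chance that X exceeds -22.5.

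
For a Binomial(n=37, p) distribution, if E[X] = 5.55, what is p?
p = 0.15

For a Binomial(n, p) distribution:
E[X] = n × p

Given n = 37 and E[X] = 5.55:
5.55 = 37 × p
p = 5.55 / 37 = 0.15

Verification: Binomial(37, 0.15) has E[X] = 5.55 ✓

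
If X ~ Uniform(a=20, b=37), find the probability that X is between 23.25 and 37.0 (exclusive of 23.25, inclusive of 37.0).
0.808824

We have X ~ Uniform(a=20, b=37).

To find P(23.25 < X ≤ 37.0), we use:
P(23.25 < X ≤ 37.0) = P(X ≤ 37.0) - P(X ≤ 23.25)
                 = F(37.0) - F(23.25)
                 = 1.000000 - 0.191176
                 = 0.808824

So there's approximately a 80.9% chance that X falls in this range.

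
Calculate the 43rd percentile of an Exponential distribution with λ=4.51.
0.1246

We have X ~ Exponential(λ=4.51).

We want to find x such that P(X ≤ x) = 0.43.

This is the 43rd percentile, which means 43% of values fall below this point.

Using the inverse CDF (quantile function):
x = F⁻¹(0.43) = 0.1246

Verification: P(X ≤ 0.1246) = 0.43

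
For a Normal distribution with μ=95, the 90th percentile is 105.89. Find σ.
σ = 8.4975

For X ~ Normal(μ, σ), the p-th percentile satisfies x = μ + z_p × σ,
where z_p = Φ⁻¹(p) is the standard normal quantile.

Step 1: z_{0.9} = Φ⁻¹(0.9) = 1.2816

Step 2: Solve for σ:
105.89 = 95 + 1.2816 × σ
σ = (105.89 - 95) / 1.2816
σ = 10.89 / 1.2816
σ = 8.4975

Verification: μ + z × σ = 95 + 1.2816 × 8.4975 = 105.89 ✓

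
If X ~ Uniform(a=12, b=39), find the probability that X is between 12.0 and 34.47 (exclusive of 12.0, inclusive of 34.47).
0.832222

We have X ~ Uniform(a=12, b=39).

To find P(12.0 < X ≤ 34.47), we use:
P(12.0 < X ≤ 34.47) = P(X ≤ 34.47) - P(X ≤ 12.0)
                 = F(34.47) - F(12.0)
                 = 0.832222 - 0.000000
                 = 0.832222

So there's approximately a 83.2% chance that X falls in this range.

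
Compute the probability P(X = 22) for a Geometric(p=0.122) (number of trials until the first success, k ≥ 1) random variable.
0.007939

We have X ~ Geometric(p=0.122) (number of trials until the first success, k ≥ 1).

For a Geometric distribution, the PMF gives us the probability of each outcome.

Using the PMF formula:
P(X = 22) = 0.007939

Rounded to 4 decimal places: 0.0079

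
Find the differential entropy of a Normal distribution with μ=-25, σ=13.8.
4.0436 nats

We have X ~ Normal(μ=-25, σ=13.8).

The differential entropy measures the uncertainty or information content of the distribution.

For a Normal distribution with μ=-25, σ=13.8:
h(X) = 4.0436 nats

(In bits, this would be 5.8337 bits.)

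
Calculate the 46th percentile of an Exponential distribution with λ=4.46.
0.1382

We have X ~ Exponential(λ=4.46).

We want to find x such that P(X ≤ x) = 0.46.

This is the 46th percentile, which means 46% of values fall below this point.

Using the inverse CDF (quantile function):
x = F⁻¹(0.46) = 0.1382

Verification: P(X ≤ 0.1382) = 0.46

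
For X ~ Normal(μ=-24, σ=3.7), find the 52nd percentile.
-23.8144

We have X ~ Normal(μ=-24, σ=3.7).

We want to find x such that P(X ≤ x) = 0.52.

This is the 52nd percentile, which means 52% of values fall below this point.

Using the inverse CDF (quantile function):
x = F⁻¹(0.52) = -23.8144

Verification: P(X ≤ -23.8144) = 0.52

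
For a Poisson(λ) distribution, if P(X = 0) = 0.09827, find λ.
λ = 2.3200

For a Poisson(λ) distribution, the PMF at 0 is:
P(X = 0) = λ^0 e^(-λ) / 0! = e^(-λ)

Given P(X = 0) = 0.09827:
e^(-λ) = 0.09827
-λ = ln(0.09827)
λ = -ln(0.09827) = 2.3200

Verification: e^(-2.3200) = 0.09827 ✓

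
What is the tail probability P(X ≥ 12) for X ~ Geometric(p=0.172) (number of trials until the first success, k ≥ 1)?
0.125410

We have X ~ Geometric(p=0.172) (number of trials until the first success, k ≥ 1).

For discrete distributions, P(X ≥ 12) = 1 - P(X ≤ 11).

P(X ≤ 11) = 0.874590
P(X ≥ 12) = 1 - 0.874590 = 0.125410

So there's approximately a 12.5% chance that X is at least 12.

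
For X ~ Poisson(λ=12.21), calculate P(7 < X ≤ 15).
0.748095

We have X ~ Poisson(λ=12.21).

To find P(7 < X ≤ 15), we use:
P(7 < X ≤ 15) = P(X ≤ 15) - P(X ≤ 7)
                 = F(15) - F(7)
                 = 0.828819 - 0.080724
                 = 0.748095

So there's approximately a 74.8% chance that X falls in this range.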